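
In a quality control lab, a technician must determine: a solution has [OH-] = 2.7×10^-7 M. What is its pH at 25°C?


pOH = -log10([OH-]) = -log10(2.7×10^-7)
= 7 - log10(2.7) = 6.57
pH = 14 - pOH = 14 - 6.57 = 7.43

7.43


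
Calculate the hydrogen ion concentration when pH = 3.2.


[H+] = 10^(-pH) = 10^(-3.2)
= 6.31×10^-4 M

6.31×10^-4 M


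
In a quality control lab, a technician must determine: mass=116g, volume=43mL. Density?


ρ = mass/volume
= 116/43
= 2.698 g/mL

2.698 g/mL


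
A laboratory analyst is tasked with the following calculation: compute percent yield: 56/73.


% yield = actual/theoretical × 100
= 56/73 × 100
= 76.71%

76.71%


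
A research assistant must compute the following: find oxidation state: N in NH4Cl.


x + 4(+1) + (-1) = 0, so x = -3
Oxidation number: -3

-3


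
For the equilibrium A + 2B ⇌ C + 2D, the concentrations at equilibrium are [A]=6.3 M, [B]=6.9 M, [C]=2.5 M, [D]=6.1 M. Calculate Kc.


Kc = [C][D]^2/([A][B]^2)
= (2.5^1 × 6.1^2)/(6.3^1 × 6.9^2)
= 93.025/299.943
= 0.3101

0.3101


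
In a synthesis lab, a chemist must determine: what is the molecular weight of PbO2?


M(PbO2) = 1×207.2 + 2×16.0
= 207.2 + 32.0
= 239.2 g/mol

239.2 g/mol


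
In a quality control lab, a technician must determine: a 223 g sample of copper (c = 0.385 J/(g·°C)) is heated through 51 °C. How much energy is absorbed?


q = mcΔT = 223 × 0.385 × 51
= 4378.61 J

4378.61 J


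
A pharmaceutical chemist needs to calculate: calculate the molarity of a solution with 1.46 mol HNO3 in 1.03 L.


M = n/V = 1.46/1.03 = 1.417 mol/L

1.417 M


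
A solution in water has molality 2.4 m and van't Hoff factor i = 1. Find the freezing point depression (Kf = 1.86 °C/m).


ΔTf = Kf × m × i
= 1.86 × 2.4 × 1
= 4.464 °C

4.464 °C


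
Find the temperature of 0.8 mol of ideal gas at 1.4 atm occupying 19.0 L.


PV = nRT  (R = 0.08206 L·atm/(mol·K))
T = PV/(nR) = 1.4×19.0/(0.8×0.08206)
= 26.60/0.065648
= 405.19 K

405.19 K


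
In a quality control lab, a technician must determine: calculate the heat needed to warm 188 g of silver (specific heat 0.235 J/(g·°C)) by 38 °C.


q = mcΔT = 188 × 0.235 × 38
= 1678.84 J

1678.84 J


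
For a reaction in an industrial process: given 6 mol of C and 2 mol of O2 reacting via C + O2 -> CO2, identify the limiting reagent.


Mole ratio available / coefficient:
  C: 6/1 = 6.000
  O2: 2/1 = 2.000
Smaller ratio is limiting.

O2


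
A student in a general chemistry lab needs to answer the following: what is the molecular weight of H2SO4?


M(H2SO4) = 2×1.008 + 1×32.07 + 4×16.0
= 2.02 + 32.07 + 64.0
= 98.09 g/mol

98.09 g/mol


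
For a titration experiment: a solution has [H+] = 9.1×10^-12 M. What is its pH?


pH = -log10([H+]) = -log10(9.1×10^-12)
= 12 - log10(9.1)
= 12 - 0.96
= 11.04

11.04


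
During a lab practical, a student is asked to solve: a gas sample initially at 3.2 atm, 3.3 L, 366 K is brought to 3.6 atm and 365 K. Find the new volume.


P1V1/T1 = P2V2/T2
V2 = P1V1T2/(T1P2)
= 3.2×3.3×365/(366×3.6)
= 2.925 L

2.925 L


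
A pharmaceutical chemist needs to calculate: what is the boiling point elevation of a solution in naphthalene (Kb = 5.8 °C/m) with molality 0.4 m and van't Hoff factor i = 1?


ΔTb = Kb × m × i
= 5.8 × 0.4 × 1
= 2.32 °C

2.32 °C


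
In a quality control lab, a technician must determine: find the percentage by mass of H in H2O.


M(H2O) = 2×1.008 + 1×16.0 = 18.016 g/mol
Mass of H = 2 × 1.008 = 2.016 g/mol
% H = 2.016/18.016 × 100 = 11.19%

11.19%


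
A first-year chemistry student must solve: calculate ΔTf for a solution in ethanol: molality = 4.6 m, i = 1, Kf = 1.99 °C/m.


ΔTf = Kf × m × i
= 1.99 × 4.6 × 1
= 9.154 °C

9.154 °C


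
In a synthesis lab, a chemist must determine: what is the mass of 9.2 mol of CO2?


M(CO2) = 44.01 g/mol
mass = n × M = 9.2 × 44.01 = 404.89 g

404.89 g


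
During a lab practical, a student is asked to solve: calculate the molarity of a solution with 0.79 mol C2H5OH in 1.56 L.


M = n/V = 0.79/1.56 = 0.506 mol/L

0.506 M


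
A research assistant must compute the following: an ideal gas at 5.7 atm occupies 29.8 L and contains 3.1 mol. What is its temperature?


PV = nRT  (R = 0.08206 L·atm/(mol·K))
T = PV/(nR) = 5.7×29.8/(3.1×0.08206)
= 169.86/0.254386
= 667.73 K

667.73 K


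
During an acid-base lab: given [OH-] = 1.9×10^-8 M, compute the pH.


pOH = -log10([OH-]) = -log10(1.9×10^-8)
= 8 - log10(1.9) = 7.72
pH = 14 - pOH = 14 - 7.72 = 6.28

6.28


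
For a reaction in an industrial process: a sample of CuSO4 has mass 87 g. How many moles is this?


M(CuSO4) = 159.62 g/mol
n = mass/M = 87/159.62 = 0.545 mol

0.545 mol


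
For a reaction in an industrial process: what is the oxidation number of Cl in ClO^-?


x + (-2) = -1, so x = +1
Oxidation number: +1

+1


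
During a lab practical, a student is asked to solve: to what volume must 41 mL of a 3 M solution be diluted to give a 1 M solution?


C1V1 = C2V2
3 × 41 = 1 × V2
V2 = 123/1 = 123.0 mL

123.0 mL


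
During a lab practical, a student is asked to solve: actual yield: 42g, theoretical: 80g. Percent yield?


% yield = actual/theoretical × 100
= 42/80 × 100
= 52.5%

52.5%


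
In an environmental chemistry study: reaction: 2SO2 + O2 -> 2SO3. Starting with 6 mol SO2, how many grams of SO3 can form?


Mole ratio SO3:SO2 = 2:2
n(SO3) = 6 × 2/2 = 6.000 mol
mass = 6.000 × 80.07 = 480.42 g

480.42 g


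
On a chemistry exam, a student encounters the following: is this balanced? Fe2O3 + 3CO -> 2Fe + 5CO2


Equation: Fe2O3 + 3CO -> 2Fe + 5CO2
Check atoms: C: 3≠5, Fe: 2=2, O: 6≠10
Not balanced

No, not balanced


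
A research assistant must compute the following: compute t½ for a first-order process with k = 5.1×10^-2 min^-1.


t½ = ln2/k = 0.693147/(5.1×10^-2 min^-1)
= 13.59 min

13.59 min


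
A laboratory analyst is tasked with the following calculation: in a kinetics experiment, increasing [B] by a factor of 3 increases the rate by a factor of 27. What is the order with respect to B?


rate ∝ [B]^n
3^n = 27 → n = 3
Order in B: 3

3


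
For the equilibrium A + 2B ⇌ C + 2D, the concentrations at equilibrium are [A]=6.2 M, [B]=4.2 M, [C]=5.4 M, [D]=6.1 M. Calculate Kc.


Kc = [C][D]^2/([A][B]^2)
= (5.4^1 × 6.1^2)/(6.2^1 × 4.2^2)
= 200.934/109.368
= 1.837

1.837


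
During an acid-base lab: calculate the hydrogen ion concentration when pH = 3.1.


[H+] = 10^(-pH) = 10^(-3.1)
= 7.94×10^-4 M

7.94×10^-4 M


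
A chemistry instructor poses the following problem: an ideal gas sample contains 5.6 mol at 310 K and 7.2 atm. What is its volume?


PV = nRT  (R = 0.08206 L·atm/(mol·K))
V = nRT/P = 5.6×0.08206×310/7.2
= 19.786 L

19.786 L


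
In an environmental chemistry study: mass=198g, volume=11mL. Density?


ρ = mass/volume
= 198/11
= 18.0 g/mL

18.0 g/mL


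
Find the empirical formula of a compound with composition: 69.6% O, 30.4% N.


Assume 100 g sample. Moles of each element:
  O: 69.6/16.0 = 4.35 mol
  N: 30.4/14.01 = 2.17 mol
Divide by smallest (2.17):
  O: 4.35/2.17 = 2.0
  N: 2.17/2.17 = 1.0
Empirical formula: NO2

NO2


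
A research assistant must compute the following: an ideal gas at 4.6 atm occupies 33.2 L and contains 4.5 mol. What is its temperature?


PV = nRT  (R = 0.08206 L·atm/(mol·K))
T = PV/(nR) = 4.6×33.2/(4.5×0.08206)
= 152.72/0.369270
= 413.57 K

413.57 K


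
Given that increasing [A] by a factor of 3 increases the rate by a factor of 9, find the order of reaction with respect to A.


rate ∝ [A]^n
3^n = 9 → n = 2
Order in A: 2

2


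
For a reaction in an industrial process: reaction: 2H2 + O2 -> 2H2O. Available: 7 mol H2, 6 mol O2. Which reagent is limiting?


Mole ratio available / coefficient:
  H2: 7/2 = 3.500
  O2: 6/1 = 6.000
Smaller ratio is limiting.

H2


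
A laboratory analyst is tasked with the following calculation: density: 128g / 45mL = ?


ρ = mass/volume
= 128/45
= 2.844 g/mL

2.844 g/mL


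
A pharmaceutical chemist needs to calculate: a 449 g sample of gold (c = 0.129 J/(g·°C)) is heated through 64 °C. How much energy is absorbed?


q = mcΔT = 449 × 0.129 × 64
= 3706.94 J

3706.94 J


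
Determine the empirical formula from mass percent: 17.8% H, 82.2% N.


Assume 100 g sample. Moles of each element:
  H: 17.8/1.008 = 17.659 mol
  N: 82.2/14.01 = 5.867 mol
Divide by smallest (5.867):
  H: 17.659/5.867 = 3.01
  N: 5.867/5.867 = 1.0
Empirical formula: NH3

NH3


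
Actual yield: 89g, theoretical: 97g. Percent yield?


% yield = actual/theoretical × 100
= 89/97 × 100
= 91.75%

91.75%


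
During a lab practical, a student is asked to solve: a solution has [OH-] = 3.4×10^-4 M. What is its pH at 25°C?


pOH = -log10([OH-]) = -log10(3.4×10^-4)
= 4 - log10(3.4) = 3.47
pH = 14 - pOH = 14 - 3.47 = 10.53

10.53


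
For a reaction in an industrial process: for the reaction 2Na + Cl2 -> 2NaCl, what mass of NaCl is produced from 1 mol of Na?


Mole ratio NaCl:Na = 2:2
n(NaCl) = 1 × 2/2 = 1.000 mol
mass = 1.000 × 58.44 = 58.44 g

58.44 g


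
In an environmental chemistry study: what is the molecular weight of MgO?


M(MgO) = 1×24.31 + 1×16.0
= 24.31 + 16.0
= 40.31 g/mol

40.31 g/mol


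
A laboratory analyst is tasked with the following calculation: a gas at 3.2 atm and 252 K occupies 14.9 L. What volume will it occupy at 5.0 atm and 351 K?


P1V1/T1 = P2V2/T2
V2 = P1V1T2/(T1P2)
= 3.2×14.9×351/(252×5.0)
= 13.282 L

13.282 L


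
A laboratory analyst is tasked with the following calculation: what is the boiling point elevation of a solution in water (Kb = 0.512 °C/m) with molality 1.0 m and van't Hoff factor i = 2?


ΔTb = Kb × m × i
= 0.512 × 1.0 × 2
= 1.024 °C

1.024 °C


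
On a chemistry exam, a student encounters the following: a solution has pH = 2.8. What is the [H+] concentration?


[H+] = 10^(-pH) = 10^(-2.8)
= 1.58×10^-3 M

1.58×10^-3 M


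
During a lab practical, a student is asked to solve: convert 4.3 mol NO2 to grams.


M(NO2) = 46.01 g/mol
mass = n × M = 4.3 × 46.01 = 197.84 g

197.84 g


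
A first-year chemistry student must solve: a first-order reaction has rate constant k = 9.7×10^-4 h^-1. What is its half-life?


t½ = ln2/k = 0.693147/(9.7×10^-4 h^-1)
= 714.6 h

714.6 h


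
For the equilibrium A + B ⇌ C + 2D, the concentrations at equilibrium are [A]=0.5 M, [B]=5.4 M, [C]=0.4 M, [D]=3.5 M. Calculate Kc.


Kc = [C][D]^2/([A][B])
= (0.4^1 × 3.5^2)/(0.5^1 × 5.4^1)
= 4.9/2.7
= 1.815

1.815


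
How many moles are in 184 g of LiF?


M(LiF) = 25.94 g/mol
n = mass/M = 184/25.94 = 7.0933 mol

7.0933 mol


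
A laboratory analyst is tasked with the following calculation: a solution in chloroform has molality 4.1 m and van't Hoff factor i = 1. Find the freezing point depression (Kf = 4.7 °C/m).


ΔTf = Kf × m × i
= 4.7 × 4.1 × 1
= 19.27 °C

19.27 °C


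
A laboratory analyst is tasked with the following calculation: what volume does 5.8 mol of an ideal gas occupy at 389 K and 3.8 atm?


PV = nRT  (R = 0.08206 L·atm/(mol·K))
V = nRT/P = 5.8×0.08206×389/3.8
= 48.722 L

48.722 L


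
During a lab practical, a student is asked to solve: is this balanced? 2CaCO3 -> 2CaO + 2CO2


Equation: 2CaCO3 -> 2CaO + 2CO2
Check atoms: C: 2=2, Ca: 2=2, O: 6=6
Balanced

Yes, balanced


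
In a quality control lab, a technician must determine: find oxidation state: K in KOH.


Group 1 metal: +1
Oxidation number: +1

+1


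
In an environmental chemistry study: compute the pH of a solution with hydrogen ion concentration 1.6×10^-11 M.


pH = -log10([H+]) = -log10(1.6×10^-11)
= 11 - log10(1.6)
= 11 - 0.2
= 10.8

10.8


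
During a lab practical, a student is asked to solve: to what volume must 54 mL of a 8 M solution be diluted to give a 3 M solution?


C1V1 = C2V2
8 × 54 = 3 × V2
V2 = 432/3 = 144.0 mL

144.0 mL


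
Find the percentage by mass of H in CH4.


M(CH4) = 1×12.01 + 4×1.008 = 16.042 g/mol
Mass of H = 4 × 1.008 = 4.032 g/mol
% H = 4.032/16.042 × 100 = 25.13%

25.13%


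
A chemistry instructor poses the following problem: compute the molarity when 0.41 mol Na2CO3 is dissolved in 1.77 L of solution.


M = n/V = 0.41/1.77 = 0.232 mol/L

0.232 M


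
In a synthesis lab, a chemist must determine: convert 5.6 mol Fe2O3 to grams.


M(Fe2O3) = 159.7 g/mol
mass = n × M = 5.6 × 159.7 = 894.32 g

894.32 g


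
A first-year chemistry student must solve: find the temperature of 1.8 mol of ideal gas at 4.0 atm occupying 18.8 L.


PV = nRT  (R = 0.08206 L·atm/(mol·K))
T = PV/(nR) = 4.0×18.8/(1.8×0.08206)
= 75.20/0.147708
= 509.11 K

509.11 K


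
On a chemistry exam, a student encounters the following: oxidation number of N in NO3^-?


x + 3(-2) = -1, so x = +5
Oxidation number: +5

+5


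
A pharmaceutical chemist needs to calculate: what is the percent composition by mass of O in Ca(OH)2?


M(Ca(OH)2) = 1×40.08 + 2×16.0 + 2×1.008 = 74.096 g/mol
Mass of O = 2 × 16.0 = 32.00 g/mol
% O = 32.00/74.096 × 100 = 43.19%

43.19%


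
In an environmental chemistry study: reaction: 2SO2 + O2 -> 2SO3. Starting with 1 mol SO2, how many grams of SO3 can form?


Mole ratio SO3:SO2 = 2:2
n(SO3) = 1 × 2/2 = 1.000 mol
mass = 1.000 × 80.07 = 80.07 g

80.07 g


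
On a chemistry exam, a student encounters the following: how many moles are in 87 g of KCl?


M(KCl) = 74.55 g/mol
n = mass/M = 87/74.55 = 1.167 mol

1.167 mol


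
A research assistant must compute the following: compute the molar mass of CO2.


M(CO2) = 1×12.01 + 2×16.0
= 12.01 + 32.0
= 44.01 g/mol

44.01 g/mol


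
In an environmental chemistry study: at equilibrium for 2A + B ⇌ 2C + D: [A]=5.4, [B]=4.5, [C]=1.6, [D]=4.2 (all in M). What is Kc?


Kc = [C]^2[D]/([A]^2[B])
= (1.6^2 × 4.2^1)/(5.4^2 × 4.5^1)
= 10.752/131.22
= 0.08194

0.08194


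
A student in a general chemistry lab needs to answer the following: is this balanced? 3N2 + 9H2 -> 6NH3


Equation: 3N2 + 9H2 -> 6NH3
Check atoms: H: 18=18, N: 6=6
Balanced

Yes, balanced


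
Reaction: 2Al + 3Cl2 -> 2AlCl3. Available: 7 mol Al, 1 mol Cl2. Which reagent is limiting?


Mole ratio available / coefficient:
  Al: 7/2 = 3.500
  Cl2: 1/3 = 0.333
Smaller ratio is limiting.

Cl2


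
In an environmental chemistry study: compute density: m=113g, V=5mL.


ρ = mass/volume
= 113/5
= 22.6 g/mL

22.6 g/mL


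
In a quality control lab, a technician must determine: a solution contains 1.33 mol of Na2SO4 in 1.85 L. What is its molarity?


M = n/V = 1.33/1.85 = 0.719 mol/L

0.719 M


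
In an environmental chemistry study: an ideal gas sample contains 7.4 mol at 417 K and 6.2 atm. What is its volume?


PV = nRT  (R = 0.08206 L·atm/(mol·K))
V = nRT/P = 7.4×0.08206×417/6.2
= 40.842 L

40.842 L


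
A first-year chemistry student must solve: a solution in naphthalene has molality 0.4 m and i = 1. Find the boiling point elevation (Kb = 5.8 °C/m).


ΔTb = Kb × m × i
= 5.8 × 0.4 × 1
= 2.32 °C

2.32 °C


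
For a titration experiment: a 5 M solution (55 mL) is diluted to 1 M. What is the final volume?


C1V1 = C2V2
5 × 55 = 1 × V2
V2 = 275/1 = 275.0 mL

275.0 mL


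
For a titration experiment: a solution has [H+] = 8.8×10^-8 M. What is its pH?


pH = -log10([H+]) = -log10(8.8×10^-8)
= 8 - log10(8.8)
= 8 - 0.94
= 7.06

7.06


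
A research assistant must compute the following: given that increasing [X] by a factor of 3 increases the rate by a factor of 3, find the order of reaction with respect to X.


rate ∝ [X]^n
3^n = 3 → n = 1
Order in X: 1

1


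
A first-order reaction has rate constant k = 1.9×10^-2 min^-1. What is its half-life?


t½ = ln2/k = 0.693147/(1.9×10^-2 min^-1)
= 36.48 min

36.48 min


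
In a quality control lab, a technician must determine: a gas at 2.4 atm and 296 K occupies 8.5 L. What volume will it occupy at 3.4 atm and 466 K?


P1V1/T1 = P2V2/T2
V2 = P1V1T2/(T1P2)
= 2.4×8.5×466/(296×3.4)
= 9.446 L

9.446 L


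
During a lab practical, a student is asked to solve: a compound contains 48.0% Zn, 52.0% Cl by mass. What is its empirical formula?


Assume 100 g sample. Moles of each element:
  Zn: 48.0/65.38 = 0.734 mol
  Cl: 52.0/35.45 = 1.467 mol
Divide by smallest (0.734):
  Zn: 0.734/0.734 = 1.0
  Cl: 1.467/0.734 = 2.0
Empirical formula: ZnCl2

ZnCl2


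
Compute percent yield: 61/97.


% yield = actual/theoretical × 100
= 61/97 × 100
= 62.89%

62.89%


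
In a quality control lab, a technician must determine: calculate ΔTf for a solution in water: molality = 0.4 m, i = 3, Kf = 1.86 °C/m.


ΔTf = Kf × m × i
= 1.86 × 0.4 × 3
= 2.232 °C

2.232 °C


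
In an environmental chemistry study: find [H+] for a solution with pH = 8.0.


[H+] = 10^(-pH) = 10^(-8.0)
= 1.0×10^-8 M

1.0×10^-8 M


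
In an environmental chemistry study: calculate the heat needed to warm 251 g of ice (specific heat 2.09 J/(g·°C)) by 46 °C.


q = mcΔT = 251 × 2.09 × 46
= 24131.14 J

24131.14 J


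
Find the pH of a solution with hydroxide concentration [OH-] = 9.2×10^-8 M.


pOH = -log10([OH-]) = -log10(9.2×10^-8)
= 8 - log10(9.2) = 7.04
pH = 14 - pOH = 14 - 7.04 = 6.96

6.96


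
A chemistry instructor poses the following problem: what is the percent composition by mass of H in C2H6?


M(C2H6) = 2×12.01 + 6×1.008 = 30.068 g/mol
Mass of H = 6 × 1.008 = 6.048 g/mol
% H = 6.048/30.068 × 100 = 20.11%

20.11%


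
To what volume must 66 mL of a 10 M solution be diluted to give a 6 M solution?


C1V1 = C2V2
10 × 66 = 6 × V2
V2 = 660/6 = 110.0 mL

110.0 mL


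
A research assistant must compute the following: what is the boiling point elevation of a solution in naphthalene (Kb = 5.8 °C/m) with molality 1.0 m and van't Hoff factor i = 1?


ΔTb = Kb × m × i
= 5.8 × 1.0 × 1
= 5.8 °C

5.8 °C


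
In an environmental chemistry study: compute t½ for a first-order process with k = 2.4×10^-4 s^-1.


t½ = ln2/k = 0.693147/(2.4×10^-4 s^-1)
= 2888 s

2888 s


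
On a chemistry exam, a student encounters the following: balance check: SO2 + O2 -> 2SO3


Equation: SO2 + O2 -> 2SO3
Check atoms: O: 4≠6, S: 1≠2
Not balanced

No, not balanced


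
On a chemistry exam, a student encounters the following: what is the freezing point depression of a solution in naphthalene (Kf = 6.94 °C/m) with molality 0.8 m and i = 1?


ΔTf = Kf × m × i
= 6.94 × 0.8 × 1
= 5.552 °C

5.552 °C


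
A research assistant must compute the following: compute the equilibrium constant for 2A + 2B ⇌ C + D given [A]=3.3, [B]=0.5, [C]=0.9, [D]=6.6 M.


Kc = [C][D]/([A]^2[B]^2)
= (0.9^1 × 6.6^1)/(3.3^2 × 0.5^2)
= 5.94/2.7225
= 2.182

2.182


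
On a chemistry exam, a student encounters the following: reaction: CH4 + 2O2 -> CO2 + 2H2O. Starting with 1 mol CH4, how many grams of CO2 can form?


Mole ratio CO2:CH4 = 1:1
n(CO2) = 1 × 1/1 = 1.000 mol
mass = 1.000 × 44.01 = 44.01 g

44.01 g


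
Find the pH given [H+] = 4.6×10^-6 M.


pH = -log10([H+]) = -log10(4.6×10^-6)
= 6 - log10(4.6)
= 6 - 0.66
= 5.34

5.34


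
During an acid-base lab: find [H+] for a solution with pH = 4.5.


[H+] = 10^(-pH) = 10^(-4.5)
= 3.16×10^-5 M

3.16×10^-5 M


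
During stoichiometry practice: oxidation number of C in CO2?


x + 2(-2) = 0, so x = +4
Oxidation number: +4

+4


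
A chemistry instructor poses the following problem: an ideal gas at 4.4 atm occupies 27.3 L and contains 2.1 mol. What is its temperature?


PV = nRT  (R = 0.08206 L·atm/(mol·K))
T = PV/(nR) = 4.4×27.3/(2.1×0.08206)
= 120.12/0.172326
= 697.05 K

697.05 K


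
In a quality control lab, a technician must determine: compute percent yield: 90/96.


% yield = actual/theoretical × 100
= 90/96 × 100
= 93.75%

93.75%


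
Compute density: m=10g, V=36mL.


ρ = mass/volume
= 10/36
= 0.278 g/mL

0.278 g/mL


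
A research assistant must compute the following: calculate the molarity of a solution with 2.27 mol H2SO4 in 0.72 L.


M = n/V = 2.27/0.72 = 3.153 mol/L

3.153 M


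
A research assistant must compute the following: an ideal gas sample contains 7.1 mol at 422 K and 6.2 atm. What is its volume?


PV = nRT  (R = 0.08206 L·atm/(mol·K))
V = nRT/P = 7.1×0.08206×422/6.2
= 39.656 L

39.656 L


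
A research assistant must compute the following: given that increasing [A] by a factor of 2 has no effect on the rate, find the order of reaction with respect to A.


rate ∝ [A]^n
rate ∝ [A]^0
Order in A: 0

0


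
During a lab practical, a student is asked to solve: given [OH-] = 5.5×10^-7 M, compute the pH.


pOH = -log10([OH-]) = -log10(5.5×10^-7)
= 7 - log10(5.5) = 6.26
pH = 14 - pOH = 14 - 6.26 = 7.74

7.74


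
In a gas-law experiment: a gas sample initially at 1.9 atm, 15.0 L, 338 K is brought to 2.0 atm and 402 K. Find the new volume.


P1V1/T1 = P2V2/T2
V2 = P1V1T2/(T1P2)
= 1.9×15.0×402/(338×2.0)
= 16.948 L

16.948 L


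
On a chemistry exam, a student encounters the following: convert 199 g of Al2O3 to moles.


M(Al2O3) = 101.96 g/mol
n = mass/M = 199/101.96 = 1.9517 mol

1.9517 mol


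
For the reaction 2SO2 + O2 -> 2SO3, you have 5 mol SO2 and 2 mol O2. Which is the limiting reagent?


Mole ratio available / coefficient:
  SO2: 5/2 = 2.500
  O2: 2/1 = 2.000
Smaller ratio is limiting.

O2


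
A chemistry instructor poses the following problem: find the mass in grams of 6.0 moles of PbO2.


M(PbO2) = 239.2 g/mol
mass = n × M = 6.0 × 239.2 = 1435.20 g

1435.20 g


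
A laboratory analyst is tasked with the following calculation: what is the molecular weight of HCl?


M(HCl) = 1×1.008 + 1×35.45
= 1.01 + 35.45
= 36.46 g/mol

36.46 g/mol


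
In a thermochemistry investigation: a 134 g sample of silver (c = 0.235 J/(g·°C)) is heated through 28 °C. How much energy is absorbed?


q = mcΔT = 134 × 0.235 × 28
= 881.72 J

881.72 J


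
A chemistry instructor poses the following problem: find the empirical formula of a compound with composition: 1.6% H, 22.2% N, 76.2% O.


Assume 100 g sample. Moles of each element:
  H: 1.6/1.008 = 1.587 mol
  N: 22.2/14.01 = 1.585 mol
  O: 76.2/16.0 = 4.763 mol
Divide by smallest (1.585):
  H: 1.587/1.585 = 1.0
  N: 1.585/1.585 = 1.0
  O: 4.763/1.585 = 3.01
Empirical formula: HNO3

HNO3


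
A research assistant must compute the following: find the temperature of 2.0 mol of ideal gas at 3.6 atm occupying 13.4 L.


PV = nRT  (R = 0.08206 L·atm/(mol·K))
T = PV/(nR) = 3.6×13.4/(2.0×0.08206)
= 48.24/0.164120
= 293.93 K

293.93 K


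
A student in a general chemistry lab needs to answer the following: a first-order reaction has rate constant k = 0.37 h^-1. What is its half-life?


t½ = ln2/k = 0.693147/(0.37 h^-1)
= 1.873 h

1.873 h


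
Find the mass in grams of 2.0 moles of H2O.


M(H2O) = 18.02 g/mol
mass = n × M = 2.0 × 18.02 = 36.04 g

36.04 g


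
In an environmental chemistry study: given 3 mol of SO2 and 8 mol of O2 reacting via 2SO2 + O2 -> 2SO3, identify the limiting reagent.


Mole ratio available / coefficient:
  SO2: 3/2 = 1.500
  O2: 8/1 = 8.000
Smaller ratio is limiting.

SO2


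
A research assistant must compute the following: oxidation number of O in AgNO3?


O is usually -2
Oxidation number: -2

-2


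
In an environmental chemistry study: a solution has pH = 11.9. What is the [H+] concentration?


[H+] = 10^(-pH) = 10^(-11.9)
= 1.26×10^-12 M

1.26×10^-12 M


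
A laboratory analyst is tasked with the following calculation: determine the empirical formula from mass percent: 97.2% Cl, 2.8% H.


Assume 100 g sample. Moles of each element:
  Cl: 97.2/35.45 = 2.742 mol
  H: 2.8/1.008 = 2.778 mol
Divide by smallest (2.742):
  Cl: 2.742/2.742 = 1.0
  H: 2.778/2.742 = 1.01
Empirical formula: HCl

HCl


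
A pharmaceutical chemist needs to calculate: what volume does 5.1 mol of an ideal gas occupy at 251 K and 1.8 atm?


PV = nRT  (R = 0.08206 L·atm/(mol·K))
V = nRT/P = 5.1×0.08206×251/1.8
= 58.358 L

58.358 L


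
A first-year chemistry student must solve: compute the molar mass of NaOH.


M(NaOH) = 1×22.99 + 1×16.0 + 1×1.008
= 22.99 + 16.0 + 1.01
= 40.0 g/mol

40.0 g/mol


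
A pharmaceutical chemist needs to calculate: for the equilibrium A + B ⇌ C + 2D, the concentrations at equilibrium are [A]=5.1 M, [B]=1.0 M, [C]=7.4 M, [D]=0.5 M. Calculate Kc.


Kc = [C][D]^2/([A][B])
= (7.4^1 × 0.5^2)/(5.1^1 × 1.0^1)
= 1.85/5.1
= 0.3627

0.3627


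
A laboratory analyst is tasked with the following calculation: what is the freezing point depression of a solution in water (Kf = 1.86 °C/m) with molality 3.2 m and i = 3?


ΔTf = Kf × m × i
= 1.86 × 3.2 × 3
= 17.856 °C

17.856 °C


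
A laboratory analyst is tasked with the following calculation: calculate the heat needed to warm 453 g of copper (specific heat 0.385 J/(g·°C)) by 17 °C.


q = mcΔT = 453 × 0.385 × 17
= 2964.89 J

2964.89 J


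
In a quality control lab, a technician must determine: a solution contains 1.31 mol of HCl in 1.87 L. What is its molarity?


M = n/V = 1.31/1.87 = 0.701 mol/L

0.701 M


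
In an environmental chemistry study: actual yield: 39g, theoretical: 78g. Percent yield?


% yield = actual/theoretical × 100
= 39/78 × 100
= 50.0%

50.0%


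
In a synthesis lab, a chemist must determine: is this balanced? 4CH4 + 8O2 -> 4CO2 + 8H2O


Equation: 4CH4 + 8O2 -> 4CO2 + 8H2O
Check atoms: C: 4=4, H: 16=16, O: 16=16
Balanced

Yes, balanced


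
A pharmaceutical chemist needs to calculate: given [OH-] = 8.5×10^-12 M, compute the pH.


pOH = -log10([OH-]) = -log10(8.5×10^-12)
= 12 - log10(8.5) = 11.07
pH = 14 - pOH = 14 - 11.07 = 2.93

2.93


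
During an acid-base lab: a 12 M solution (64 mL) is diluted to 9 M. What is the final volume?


C1V1 = C2V2
12 × 64 = 9 × V2
V2 = 768/9 = 85.33 mL

85.33 mL


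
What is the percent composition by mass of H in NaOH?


M(NaOH) = 1×22.99 + 1×16.0 + 1×1.008 = 39.998 g/mol
Mass of H = 1 × 1.008 = 1.008 g/mol
% H = 1.008/39.998 × 100 = 2.52%

2.52%


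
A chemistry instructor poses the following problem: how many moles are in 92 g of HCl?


M(HCl) = 36.46 g/mol
n = mass/M = 92/36.46 = 2.5233 mol

2.5233 mol


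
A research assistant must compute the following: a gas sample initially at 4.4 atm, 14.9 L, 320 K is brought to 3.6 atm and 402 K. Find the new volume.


P1V1/T1 = P2V2/T2
V2 = P1V1T2/(T1P2)
= 4.4×14.9×402/(320×3.6)
= 22.878 L

22.878 L


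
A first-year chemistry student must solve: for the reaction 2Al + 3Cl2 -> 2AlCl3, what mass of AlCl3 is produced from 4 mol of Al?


Mole ratio AlCl3:Al = 2:2
n(AlCl3) = 4 × 2/2 = 4.000 mol
mass = 4.000 × 133.33 = 533.32 g

533.32 g


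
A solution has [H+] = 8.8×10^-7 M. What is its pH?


pH = -log10([H+]) = -log10(8.8×10^-7)
= 7 - log10(8.8)
= 7 - 0.94
= 6.06

6.06


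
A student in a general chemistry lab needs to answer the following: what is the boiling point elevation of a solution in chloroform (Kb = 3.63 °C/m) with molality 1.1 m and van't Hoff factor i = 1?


ΔTb = Kb × m × i
= 3.63 × 1.1 × 1
= 3.993 °C

3.993 °C


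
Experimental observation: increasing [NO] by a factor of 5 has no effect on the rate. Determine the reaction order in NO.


rate ∝ [NO]^n
rate ∝ [NO]^0
Order in NO: 0

0


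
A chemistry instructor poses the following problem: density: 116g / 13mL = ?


ρ = mass/volume
= 116/13
= 8.923 g/mL

8.923 g/mL


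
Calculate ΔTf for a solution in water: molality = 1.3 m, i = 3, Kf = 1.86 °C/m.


ΔTf = Kf × m × i
= 1.86 × 1.3 × 3
= 7.254 °C

7.254 °C


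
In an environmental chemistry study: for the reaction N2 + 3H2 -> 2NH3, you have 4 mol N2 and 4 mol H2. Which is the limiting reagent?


Mole ratio available / coefficient:
  N2: 4/1 = 4.000
  H2: 4/3 = 1.333
Smaller ratio is limiting.

H2


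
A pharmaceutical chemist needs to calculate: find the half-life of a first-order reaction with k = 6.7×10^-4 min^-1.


t½ = ln2/k = 0.693147/(6.7×10^-4 min^-1)
= 1035 min

1035 min


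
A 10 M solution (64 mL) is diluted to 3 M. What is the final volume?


C1V1 = C2V2
10 × 64 = 3 × V2
V2 = 640/3 = 213.33 mL

213.33 mL


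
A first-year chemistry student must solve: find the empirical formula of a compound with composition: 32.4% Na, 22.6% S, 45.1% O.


Assume 100 g sample. Moles of each element:
  Na: 32.4/22.99 = 1.409 mol
  S: 22.6/32.07 = 0.705 mol
  O: 45.1/16.0 = 2.819 mol
Divide by smallest (0.705):
  Na: 1.409/0.705 = 2.0
  S: 0.705/0.705 = 1.0
  O: 2.819/0.705 = 4.0
Empirical formula: Na2SO4

Na2SO4


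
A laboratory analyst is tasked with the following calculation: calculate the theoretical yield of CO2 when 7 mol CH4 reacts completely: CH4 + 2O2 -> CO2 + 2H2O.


Mole ratio CO2:CH4 = 1:1
n(CO2) = 7 × 1/1 = 7.000 mol
mass = 7.000 × 44.01 = 308.07 g

308.07 g


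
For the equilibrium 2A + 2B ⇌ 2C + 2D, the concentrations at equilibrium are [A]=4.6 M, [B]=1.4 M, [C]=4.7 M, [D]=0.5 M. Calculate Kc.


Kc = [C]^2[D]^2/([A]^2[B]^2)
= (4.7^2 × 0.5^2)/(4.6^2 × 1.4^2)
= 5.5225/41.4736
= 0.1332

0.1332


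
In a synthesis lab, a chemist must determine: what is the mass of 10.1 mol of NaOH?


M(NaOH) = 40.0 g/mol
mass = n × M = 10.1 × 40.0 = 404.00 g

404.00 g


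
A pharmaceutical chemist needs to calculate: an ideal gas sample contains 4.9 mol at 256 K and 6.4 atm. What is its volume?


PV = nRT  (R = 0.08206 L·atm/(mol·K))
V = nRT/P = 4.9×0.08206×256/6.4
= 16.084 L

16.084 L


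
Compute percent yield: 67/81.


% yield = actual/theoretical × 100
= 67/81 × 100
= 82.72%

82.72%


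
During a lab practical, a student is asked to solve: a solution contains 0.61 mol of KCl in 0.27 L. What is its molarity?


M = n/V = 0.61/0.27 = 2.259 mol/L

2.259 M


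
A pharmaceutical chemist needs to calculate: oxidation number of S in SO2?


x + 2(-2) = 0, so x = +4
Oxidation number: +4

+4


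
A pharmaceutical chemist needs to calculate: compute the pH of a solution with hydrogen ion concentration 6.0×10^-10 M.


pH = -log10([H+]) = -log10(6.0×10^-10)
= 10 - log10(6.0)
= 10 - 0.78
= 9.22

9.22


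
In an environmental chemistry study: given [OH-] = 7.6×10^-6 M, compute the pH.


pOH = -log10([OH-]) = -log10(7.6×10^-6)
= 6 - log10(7.6) = 5.12
pH = 14 - pOH = 14 - 5.12 = 8.88

8.88


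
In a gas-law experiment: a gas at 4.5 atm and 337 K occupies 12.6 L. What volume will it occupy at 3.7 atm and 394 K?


P1V1/T1 = P2V2/T2
V2 = P1V1T2/(T1P2)
= 4.5×12.6×394/(337×3.7)
= 17.916 L

17.916 L


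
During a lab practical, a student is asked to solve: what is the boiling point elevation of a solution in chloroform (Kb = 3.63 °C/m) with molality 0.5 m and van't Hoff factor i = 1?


ΔTb = Kb × m × i
= 3.63 × 0.5 × 1
= 1.815 °C

1.815 °C


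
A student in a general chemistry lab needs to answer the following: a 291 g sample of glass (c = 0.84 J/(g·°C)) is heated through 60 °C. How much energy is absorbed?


q = mcΔT = 291 × 0.84 × 60
= 14666.40 J

14666.40 J


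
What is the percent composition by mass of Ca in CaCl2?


M(CaCl2) = 1×40.08 + 2×35.45 = 110.98 g/mol
Mass of Ca = 1 × 40.08 = 40.08 g/mol
% Ca = 40.08/110.98 × 100 = 36.11%

36.11%


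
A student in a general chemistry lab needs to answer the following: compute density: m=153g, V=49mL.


ρ = mass/volume
= 153/49
= 3.122 g/mL

3.122 g/mL


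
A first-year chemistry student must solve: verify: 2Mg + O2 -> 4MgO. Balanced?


Equation: 2Mg + O2 -> 4MgO
Check atoms: Mg: 2≠4, O: 2≠4
Not balanced

No, not balanced


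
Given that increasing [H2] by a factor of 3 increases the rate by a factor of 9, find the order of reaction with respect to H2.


rate ∝ [H2]^n
3^n = 9 → n = 2
Order in H2: 2

2


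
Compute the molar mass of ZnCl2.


M(ZnCl2) = 1×65.38 + 2×35.45
= 65.38 + 70.9
= 136.28 g/mol

136.28 g/mol


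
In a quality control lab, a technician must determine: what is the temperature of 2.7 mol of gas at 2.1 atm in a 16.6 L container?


PV = nRT  (R = 0.08206 L·atm/(mol·K))
T = PV/(nR) = 2.1×16.6/(2.7×0.08206)
= 34.86/0.221562
= 157.34 K

157.34 K


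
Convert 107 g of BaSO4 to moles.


M(BaSO4) = 233.4 g/mol
n = mass/M = 107/233.4 = 0.4584 mol

0.4584 mol


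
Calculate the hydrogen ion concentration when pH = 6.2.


[H+] = 10^(-pH) = 10^(-6.2)
= 6.31×10^-7 M

6.31×10^-7 M


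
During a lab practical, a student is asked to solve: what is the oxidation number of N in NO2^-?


x + 2(-2) = -1, so x = +3
Oxidation number: +3

+3


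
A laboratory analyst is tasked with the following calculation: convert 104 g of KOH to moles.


M(KOH) = 56.11 g/mol
n = mass/M = 104/56.11 = 1.8535 mol

1.8535 mol


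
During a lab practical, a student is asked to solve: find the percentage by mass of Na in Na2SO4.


M(Na2SO4) = 2×22.99 + 1×32.07 + 4×16.0 = 142.05 g/mol
Mass of Na = 2 × 22.99 = 45.98 g/mol
% Na = 45.98/142.05 × 100 = 32.37%

32.37%


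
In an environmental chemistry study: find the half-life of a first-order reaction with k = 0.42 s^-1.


t½ = ln2/k = 0.693147/(0.42 s^-1)
= 1.650 s

1.650 s


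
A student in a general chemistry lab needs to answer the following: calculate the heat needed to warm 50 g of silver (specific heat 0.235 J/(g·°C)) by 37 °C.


q = mcΔT = 50 × 0.235 × 37
= 434.75 J

434.75 J


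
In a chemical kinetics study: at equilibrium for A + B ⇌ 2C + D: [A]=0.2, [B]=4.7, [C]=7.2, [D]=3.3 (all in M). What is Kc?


Kc = [C]^2[D]/([A][B])
= (7.2^2 × 3.3^1)/(0.2^1 × 4.7^1)
= 171.072/0.94
= 182.0

182.0


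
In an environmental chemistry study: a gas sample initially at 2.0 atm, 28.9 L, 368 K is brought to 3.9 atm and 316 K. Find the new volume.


P1V1/T1 = P2V2/T2
V2 = P1V1T2/(T1P2)
= 2.0×28.9×316/(368×3.9)
= 12.726 L

12.726 L


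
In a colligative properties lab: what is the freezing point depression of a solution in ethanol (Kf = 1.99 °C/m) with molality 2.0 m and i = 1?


ΔTf = Kf × m × i
= 1.99 × 2.0 × 1
= 3.98 °C

3.98 °C


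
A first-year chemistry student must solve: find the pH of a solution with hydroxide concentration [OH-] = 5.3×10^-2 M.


pOH = -log10([OH-]) = -log10(5.3×10^-2)
= 2 - log10(5.3) = 1.28
pH = 14 - pOH = 14 - 1.28 = 12.72

12.72


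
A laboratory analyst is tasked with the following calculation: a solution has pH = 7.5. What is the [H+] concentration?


[H+] = 10^(-pH) = 10^(-7.5)
= 3.16×10^-8 M

3.16×10^-8 M


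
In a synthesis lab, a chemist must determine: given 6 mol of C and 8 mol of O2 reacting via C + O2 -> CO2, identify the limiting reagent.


Mole ratio available / coefficient:
  C: 6/1 = 6.000
  O2: 8/1 = 8.000
Smaller ratio is limiting.

C


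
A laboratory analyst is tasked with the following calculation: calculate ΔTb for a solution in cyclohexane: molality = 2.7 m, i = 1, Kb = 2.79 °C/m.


ΔTb = Kb × m × i
= 2.79 × 2.7 × 1
= 7.533 °C

7.533 °C


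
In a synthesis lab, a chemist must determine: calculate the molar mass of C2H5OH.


M(C2H5OH) = 2×12.01 + 6×1.008 + 1×16.0
= 24.02 + 6.05 + 16.0
= 46.07 g/mol

46.07 g/mol


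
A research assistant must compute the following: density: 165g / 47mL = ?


ρ = mass/volume
= 165/47
= 3.511 g/mL

3.511 g/mL


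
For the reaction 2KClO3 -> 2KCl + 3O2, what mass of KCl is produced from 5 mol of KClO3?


Mole ratio KCl:KClO3 = 2:2
n(KCl) = 5 × 2/2 = 5.000 mol
mass = 5.000 × 74.55 = 372.75 g

372.75 g


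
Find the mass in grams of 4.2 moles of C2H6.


M(C2H6) = 30.07 g/mol
mass = n × M = 4.2 × 30.07 = 126.29 g

126.29 g


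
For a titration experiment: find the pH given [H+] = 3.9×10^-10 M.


pH = -log10([H+]) = -log10(3.9×10^-10)
= 10 - log10(3.9)
= 10 - 0.59
= 9.41

9.41


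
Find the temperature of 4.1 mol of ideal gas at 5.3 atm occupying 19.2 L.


PV = nRT  (R = 0.08206 L·atm/(mol·K))
T = PV/(nR) = 5.3×19.2/(4.1×0.08206)
= 101.76/0.336446
= 302.46 K

302.46 K


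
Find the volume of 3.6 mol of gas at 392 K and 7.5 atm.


PV = nRT  (R = 0.08206 L·atm/(mol·K))
V = nRT/P = 3.6×0.08206×392/7.5
= 15.44 L

15.44 L


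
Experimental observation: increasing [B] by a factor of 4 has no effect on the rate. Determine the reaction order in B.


rate ∝ [B]^n
rate ∝ [B]^0
Order in B: 0

0


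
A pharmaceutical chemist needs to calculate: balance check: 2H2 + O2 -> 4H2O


Equation: 2H2 + O2 -> 4H2O
Check atoms: H: 4≠8, O: 2≠4
Not balanced

No, not balanced


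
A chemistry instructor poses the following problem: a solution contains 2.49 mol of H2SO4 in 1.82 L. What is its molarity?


M = n/V = 2.49/1.82 = 1.368 mol/L

1.368 M


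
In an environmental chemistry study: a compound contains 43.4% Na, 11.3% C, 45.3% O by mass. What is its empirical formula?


Assume 100 g sample. Moles of each element:
  Na: 43.4/22.99 = 1.888 mol
  C: 11.3/12.01 = 0.941 mol
  O: 45.3/16.0 = 2.831 mol
Divide by smallest (0.941):
  Na: 1.888/0.941 = 2.01
  C: 0.941/0.941 = 1.0
  O: 2.831/0.941 = 3.01
Empirical formula: Na2CO3

Na2CO3


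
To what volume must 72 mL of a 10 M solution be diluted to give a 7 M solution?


C1V1 = C2V2
10 × 72 = 7 × V2
V2 = 720/7 = 102.86 mL

102.86 mL


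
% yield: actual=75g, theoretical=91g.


% yield = actual/theoretical × 100
= 75/91 × 100
= 82.42%

82.42%


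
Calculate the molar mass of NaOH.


M(NaOH) = 1×22.99 + 1×16.0 + 1×1.008
= 22.99 + 16.0 + 1.01
= 40.0 g/mol

40.0 g/mol


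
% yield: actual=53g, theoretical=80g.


% yield = actual/theoretical × 100
= 53/80 × 100
= 66.25%

66.25%


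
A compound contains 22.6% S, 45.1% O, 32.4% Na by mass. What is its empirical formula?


Assume 100 g sample. Moles of each element:
  S: 22.6/32.07 = 0.705 mol
  O: 45.1/16.0 = 2.819 mol
  Na: 32.4/22.99 = 1.409 mol
Divide by smallest (0.705):
  S: 0.705/0.705 = 1.0
  O: 2.819/0.705 = 4.0
  Na: 1.409/0.705 = 2.0
Empirical formula: Na2SO4

Na2SO4


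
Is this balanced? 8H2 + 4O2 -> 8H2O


Equation: 8H2 + 4O2 -> 8H2O
Check atoms: H: 16=16, O: 8=8
Balanced

Yes, balanced


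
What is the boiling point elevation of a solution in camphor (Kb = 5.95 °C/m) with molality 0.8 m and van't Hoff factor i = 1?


ΔTb = Kb × m × i
= 5.95 × 0.8 × 1
= 4.76 °C

4.76 °C


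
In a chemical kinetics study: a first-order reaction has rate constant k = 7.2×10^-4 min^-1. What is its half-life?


t½ = ln2/k = 0.693147/(7.2×10^-4 min^-1)
= 962.7 min

962.7 min


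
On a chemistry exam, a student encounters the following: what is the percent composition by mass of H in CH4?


M(CH4) = 1×12.01 + 4×1.008 = 16.042 g/mol
Mass of H = 4 × 1.008 = 4.032 g/mol
% H = 4.032/16.042 × 100 = 25.13%

25.13%


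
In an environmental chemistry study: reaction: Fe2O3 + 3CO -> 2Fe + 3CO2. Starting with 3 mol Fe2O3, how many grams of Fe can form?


Mole ratio Fe:Fe2O3 = 2:1
n(Fe) = 3 × 2/1 = 6.000 mol
mass = 6.000 × 55.85 = 335.1 g

335.1 g


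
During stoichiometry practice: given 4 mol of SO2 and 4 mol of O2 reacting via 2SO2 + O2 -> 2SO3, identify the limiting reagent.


Mole ratio available / coefficient:
  SO2: 4/2 = 2.000
  O2: 4/1 = 4.000
Smaller ratio is limiting.

SO2
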